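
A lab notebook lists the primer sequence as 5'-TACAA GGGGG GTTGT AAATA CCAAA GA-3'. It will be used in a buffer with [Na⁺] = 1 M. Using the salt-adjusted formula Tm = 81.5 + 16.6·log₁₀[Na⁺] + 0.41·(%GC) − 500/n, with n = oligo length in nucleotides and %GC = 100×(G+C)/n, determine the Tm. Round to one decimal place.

Length n = 27. Scanning the sequence gives G=8, C=3, A=11, T=5.
G+C = 11, so %GC = 11/27 × 100 = 40.741%
Salt term: 16.6 × (0) = 0
GC term: 0.41 × 40.741 = 16.704; length term: −500/27 = −18.519
Tm = 81.5 + (0) + 16.704 − 18.519 = 79.685 → 79.7°C

79.7°C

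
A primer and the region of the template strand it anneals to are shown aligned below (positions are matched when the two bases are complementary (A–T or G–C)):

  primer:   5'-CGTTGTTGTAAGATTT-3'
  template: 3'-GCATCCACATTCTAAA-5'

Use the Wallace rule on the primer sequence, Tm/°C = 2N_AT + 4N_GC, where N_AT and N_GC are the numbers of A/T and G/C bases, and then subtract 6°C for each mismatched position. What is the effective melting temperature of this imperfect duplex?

Primer base counts: A=3, T=8, G=4, C=1 → A+T=11, G+C=5
Perfect-match Tm = 2(11) + 4(5) = 22 + 20 = 42°C
Mismatches (positions where the bases are not complementary): 2 (at positions 4, 6)
Effective Tm = 42 − 2×6 = 42 − 12 = 30°C

30°C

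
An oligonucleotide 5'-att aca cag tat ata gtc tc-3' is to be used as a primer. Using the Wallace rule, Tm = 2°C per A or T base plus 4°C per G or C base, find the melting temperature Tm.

G=2, C=4, T=7, A=7
A+T = 14, G+C = 6
Tm = 2×14 + 4×6 = 52°C

52°C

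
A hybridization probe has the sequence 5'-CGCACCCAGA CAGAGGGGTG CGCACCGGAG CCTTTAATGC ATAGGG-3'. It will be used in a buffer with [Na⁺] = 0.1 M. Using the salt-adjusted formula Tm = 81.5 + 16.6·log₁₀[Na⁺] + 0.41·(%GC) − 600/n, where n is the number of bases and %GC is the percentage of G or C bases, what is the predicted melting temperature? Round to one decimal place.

77.7°C

Length n = 46. Counting bases: G=16, A=11, T=6, C=13
G+C = 29, so %GC = 29/46 × 100 = 63.043%
Salt term: 16.6 × (-1) = -16.6
GC term: 0.41 × 63.043 = 25.848; length term: −600/46 = −13.043
Tm = 81.5 + (-16.6) + 25.848 − 13.043 = 77.705 → 77.7°C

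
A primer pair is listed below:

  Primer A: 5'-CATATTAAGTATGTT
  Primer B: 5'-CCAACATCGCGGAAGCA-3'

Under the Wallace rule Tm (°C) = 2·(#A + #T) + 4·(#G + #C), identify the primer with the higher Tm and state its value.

Primer B, 54°C

Primer A: A+T=12, G+C=3 → Tm = 2(12)+4(3) = 36°C
Primer B: A+T=7, G+C=10 → Tm = 2(7)+4(10) = 54°C
36°C vs 54°C → primer B is higher.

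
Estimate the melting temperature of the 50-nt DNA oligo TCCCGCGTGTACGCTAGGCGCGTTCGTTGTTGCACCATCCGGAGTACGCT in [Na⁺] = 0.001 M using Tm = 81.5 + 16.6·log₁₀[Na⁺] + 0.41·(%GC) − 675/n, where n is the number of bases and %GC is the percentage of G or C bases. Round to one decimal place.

Length n = 50. A=6, T=13, G=15, C=16
G+C = 31, so %GC = 31/50 × 100 = 62%
Salt term: 16.6 × (-3) = -49.8
GC term: 0.41 × 62 = 25.42; length term: −675/50 = −13.5
Tm = 81.5 + (-49.8) + 25.42 − 13.5 = 43.62 → 43.6°C

43.6°C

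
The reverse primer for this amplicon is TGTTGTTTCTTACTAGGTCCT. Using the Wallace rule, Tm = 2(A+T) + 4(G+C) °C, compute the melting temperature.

58°C

Counting bases: T=11, C=4, G=4, A=2
AT pairs contribute 13, GC pairs contribute 8.
Tm = 2(13) + 4(8) = 26 + 32 = 58°C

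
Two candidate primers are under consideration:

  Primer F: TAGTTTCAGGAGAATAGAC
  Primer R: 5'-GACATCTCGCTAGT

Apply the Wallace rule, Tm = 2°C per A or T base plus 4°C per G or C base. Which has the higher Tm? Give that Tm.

Primer F: A+T=12, G+C=7 → Tm = 2(12)+4(7) = 52°C
Primer R: A+T=7, G+C=7 → Tm = 2(7)+4(7) = 42°C
52°C vs 42°C → primer F is higher.

Primer F, 52°C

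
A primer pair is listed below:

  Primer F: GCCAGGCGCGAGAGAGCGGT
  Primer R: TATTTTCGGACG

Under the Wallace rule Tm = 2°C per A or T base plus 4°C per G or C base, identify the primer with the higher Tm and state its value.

Primer F: A+T=5, G+C=15 → Tm = 2(5)+4(15) = 70°C
Primer R: A+T=7, G+C=5 → Tm = 2(7)+4(5) = 34°C
70°C vs 34°C → primer F is higher.

Primer F, 70°C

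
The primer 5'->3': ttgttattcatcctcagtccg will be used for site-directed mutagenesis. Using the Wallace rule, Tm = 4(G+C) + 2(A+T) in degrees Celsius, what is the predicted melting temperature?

Scanning the sequence gives T=9, A=3, C=6, G=3.
AT pairs contribute 12, GC pairs contribute 9.
Tm = 4·9 + 2·12 = 36 + 24 = 60°C

60°C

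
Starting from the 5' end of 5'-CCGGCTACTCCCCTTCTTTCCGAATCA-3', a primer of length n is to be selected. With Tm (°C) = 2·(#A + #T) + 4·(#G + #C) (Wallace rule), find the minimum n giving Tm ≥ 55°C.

n = 17

First 16 bases: CCGGCTACTCCCCTTC → Tm = 54°C (< 55°C)
First 17 bases: CCGGCTACTCCCCTTCT → Tm = 56°C (≥ 55°C)
Each additional base adds 2°C (A/T) or 4°C (G/C), so Tm is non-decreasing in n; n = 17 is the first length to reach 55°C.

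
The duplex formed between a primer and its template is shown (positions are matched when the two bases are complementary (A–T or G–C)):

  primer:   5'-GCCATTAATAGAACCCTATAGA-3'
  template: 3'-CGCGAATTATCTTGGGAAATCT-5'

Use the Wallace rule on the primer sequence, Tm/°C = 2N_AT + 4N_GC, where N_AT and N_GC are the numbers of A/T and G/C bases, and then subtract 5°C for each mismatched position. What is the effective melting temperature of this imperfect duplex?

45°C

Primer base counts: A=9, T=5, G=3, C=5 → A+T=14, G+C=8
Perfect-match Tm = 2(14) + 4(8) = 28 + 32 = 60°C
Mismatches (positions where the bases are not complementary): 3 (at positions 3, 4, 18)
Effective Tm = 60 − 3×5 = 60 − 15 = 45°C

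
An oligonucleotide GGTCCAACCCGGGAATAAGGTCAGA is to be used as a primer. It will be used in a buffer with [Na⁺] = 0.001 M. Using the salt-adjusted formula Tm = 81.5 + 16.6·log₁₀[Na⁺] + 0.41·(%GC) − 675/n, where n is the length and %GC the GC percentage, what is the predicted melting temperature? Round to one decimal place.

27.7°C

Length n = 25. G=8, C=6, T=3, A=8
G+C = 14, so %GC = 14/25 × 100 = 56%
Salt term: 16.6 × (-3) = -49.8
GC term: 0.41 × 56 = 22.96; length term: −675/25 = −27
Tm = 81.5 + (-49.8) + 22.96 − 27 = 27.66 → 27.7°C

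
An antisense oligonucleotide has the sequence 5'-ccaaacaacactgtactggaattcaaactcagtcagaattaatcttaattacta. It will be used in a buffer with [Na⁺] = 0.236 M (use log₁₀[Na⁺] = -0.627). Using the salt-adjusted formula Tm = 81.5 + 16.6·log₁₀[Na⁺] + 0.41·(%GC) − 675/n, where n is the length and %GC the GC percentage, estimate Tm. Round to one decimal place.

71.5°C

Length n = 54. Scanning the sequence gives A=22, G=5, C=12, T=15.
G+C = 17, so %GC = 17/54 × 100 = 31.481%
Salt term: 16.6 × (-0.627) = -10.408
GC term: 0.41 × 31.481 = 12.907; length term: −675/54 = −12.5
Tm = 81.5 + (-10.408) + 12.907 − 12.5 = 71.499 → 71.5°C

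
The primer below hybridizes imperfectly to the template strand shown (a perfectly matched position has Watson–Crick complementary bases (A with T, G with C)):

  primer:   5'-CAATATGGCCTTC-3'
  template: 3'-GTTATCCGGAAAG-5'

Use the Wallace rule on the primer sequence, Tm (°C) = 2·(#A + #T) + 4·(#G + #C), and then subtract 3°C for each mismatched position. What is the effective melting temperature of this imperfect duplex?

Primer base counts: A=3, T=4, G=2, C=4 → A+T=7, G+C=6
Perfect-match Tm = 2(7) + 4(6) = 14 + 24 = 38°C
Mismatches (positions where the bases are not complementary): 3 (at positions 6, 8, 10)
Effective Tm = 38 − 3×3 = 38 − 9 = 29°C

29°C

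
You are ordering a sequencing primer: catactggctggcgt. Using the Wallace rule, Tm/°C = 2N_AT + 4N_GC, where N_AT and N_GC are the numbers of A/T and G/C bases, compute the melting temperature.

48°C

Counting bases: C=4, G=5, A=2, T=4
So N_AT = 6 and N_GC = 9.
Tm = 4·9 + 2·6 = 36 + 12 = 48°C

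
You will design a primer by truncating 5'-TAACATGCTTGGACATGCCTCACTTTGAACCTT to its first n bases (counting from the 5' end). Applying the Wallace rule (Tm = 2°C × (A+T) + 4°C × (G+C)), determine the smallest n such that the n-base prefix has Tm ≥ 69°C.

First 23 bases: TAACATGCTTGGACATGCCTCAC → Tm = 68°C (< 69°C)
First 24 bases: TAACATGCTTGGACATGCCTCACT → Tm = 70°C (≥ 69°C)
Each additional base adds 2°C (A/T) or 4°C (G/C), so Tm is non-decreasing in n; n = 24 is the first length to reach 69°C.

n = 24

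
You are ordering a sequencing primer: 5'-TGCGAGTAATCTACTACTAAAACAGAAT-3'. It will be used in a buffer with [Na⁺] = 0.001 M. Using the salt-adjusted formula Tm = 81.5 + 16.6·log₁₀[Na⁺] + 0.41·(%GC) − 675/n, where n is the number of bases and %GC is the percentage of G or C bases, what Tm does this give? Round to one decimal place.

Length n = 28. C=5, T=7, G=4, A=12
G+C = 9, so %GC = 9/28 × 100 = 32.143%
Salt term: 16.6 × (-3) = -49.8
GC term: 0.41 × 32.143 = 13.179; length term: −675/28 = −24.107
Tm = 81.5 + (-49.8) + 13.179 − 24.107 = 20.772 → 20.8°C

20.8°C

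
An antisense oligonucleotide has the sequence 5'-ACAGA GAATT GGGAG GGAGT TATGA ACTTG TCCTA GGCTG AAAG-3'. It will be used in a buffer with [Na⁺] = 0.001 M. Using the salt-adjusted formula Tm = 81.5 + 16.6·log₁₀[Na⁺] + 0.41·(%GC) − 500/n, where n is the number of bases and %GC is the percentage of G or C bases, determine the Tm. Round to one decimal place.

39.0°C

Length n = 44. Counting bases: G=15, C=5, A=14, T=10
G+C = 20, so %GC = 20/44 × 100 = 45.455%
Salt term: 16.6 × (-3) = -49.8
GC term: 0.41 × 45.455 = 18.637; length term: −500/44 = −11.364
Tm = 81.5 + (-49.8) + 18.637 − 11.364 = 38.973 → 39.0°C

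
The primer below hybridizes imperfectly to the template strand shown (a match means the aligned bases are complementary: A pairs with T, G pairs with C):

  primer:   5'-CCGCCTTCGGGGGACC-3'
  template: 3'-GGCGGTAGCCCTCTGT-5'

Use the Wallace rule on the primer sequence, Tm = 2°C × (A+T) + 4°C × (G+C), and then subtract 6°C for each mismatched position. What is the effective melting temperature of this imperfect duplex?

40°C

Primer base counts: A=1, T=2, G=6, C=7 → A+T=3, G+C=13
Perfect-match Tm = 2(3) + 4(13) = 6 + 52 = 58°C
Mismatches (positions where the bases are not complementary): 3 (at positions 6, 12, 16)
Effective Tm = 58 − 3×6 = 58 − 18 = 40°C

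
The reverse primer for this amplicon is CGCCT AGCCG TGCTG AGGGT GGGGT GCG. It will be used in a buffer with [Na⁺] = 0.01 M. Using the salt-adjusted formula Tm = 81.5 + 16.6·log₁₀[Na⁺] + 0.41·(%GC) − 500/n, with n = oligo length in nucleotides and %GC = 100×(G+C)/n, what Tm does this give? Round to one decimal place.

Length n = 28. Scanning the sequence gives T=5, G=14, C=7, A=2.
G+C = 21, so %GC = 21/28 × 100 = 75%
Salt term: 16.6 × (-2) = -33.2
GC term: 0.41 × 75 = 30.75; length term: −500/28 = −17.857
Tm = 81.5 + (-33.2) + 30.75 − 17.857 = 61.193 → 61.2°C

61.2°C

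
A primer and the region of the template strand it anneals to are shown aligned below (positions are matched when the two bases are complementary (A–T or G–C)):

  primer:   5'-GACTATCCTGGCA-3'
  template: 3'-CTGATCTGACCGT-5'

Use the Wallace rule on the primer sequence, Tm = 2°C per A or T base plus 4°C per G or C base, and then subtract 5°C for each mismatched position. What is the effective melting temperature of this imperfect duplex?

Primer base counts: A=3, T=3, G=3, C=4 → A+T=6, G+C=7
Perfect-match Tm = 2(6) + 4(7) = 12 + 28 = 40°C
Mismatches (positions where the bases are not complementary): 2 (at positions 6, 7)
Effective Tm = 40 − 2×5 = 40 − 10 = 30°C

30°C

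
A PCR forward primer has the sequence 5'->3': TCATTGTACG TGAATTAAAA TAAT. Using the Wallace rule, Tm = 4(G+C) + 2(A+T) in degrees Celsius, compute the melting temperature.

A=10, G=3, T=9, C=2
AT pairs contribute 19, GC pairs contribute 5.
Tm = 2(19) + 4(5) = 38 + 20 = 58°C

58°C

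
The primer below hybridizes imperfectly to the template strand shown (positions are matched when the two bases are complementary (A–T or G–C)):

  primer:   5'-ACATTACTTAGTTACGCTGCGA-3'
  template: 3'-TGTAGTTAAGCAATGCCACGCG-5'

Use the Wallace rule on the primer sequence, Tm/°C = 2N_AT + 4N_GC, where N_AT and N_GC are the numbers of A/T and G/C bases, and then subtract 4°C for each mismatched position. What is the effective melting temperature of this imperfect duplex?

42°C

Primer base counts: A=6, T=7, G=4, C=5 → A+T=13, G+C=9
Perfect-match Tm = 2(13) + 4(9) = 26 + 36 = 62°C
Mismatches (positions where the bases are not complementary): 5 (at positions 5, 7, 10, 17, 22)
Effective Tm = 62 − 5×4 = 62 − 20 = 42°C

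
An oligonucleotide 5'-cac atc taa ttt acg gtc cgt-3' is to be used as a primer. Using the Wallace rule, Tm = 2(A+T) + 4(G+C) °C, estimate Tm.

60°C

Base counts: A=5, T=7, G=3, C=6
So N_AT = 12 and N_GC = 9.
Tm = 2×12 + 4×9 = 60°C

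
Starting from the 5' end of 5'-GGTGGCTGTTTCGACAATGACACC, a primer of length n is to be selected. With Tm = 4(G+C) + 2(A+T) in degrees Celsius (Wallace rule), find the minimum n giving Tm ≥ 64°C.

First 20 bases: GGTGGCTGTTTCGACAATGA → Tm = 60°C (< 64°C)
First 21 bases: GGTGGCTGTTTCGACAATGAC → Tm = 64°C (≥ 64°C)
Each additional base adds 2°C (A/T) or 4°C (G/C), so Tm is non-decreasing in n; n = 21 is the first length to reach 64°C.

n = 21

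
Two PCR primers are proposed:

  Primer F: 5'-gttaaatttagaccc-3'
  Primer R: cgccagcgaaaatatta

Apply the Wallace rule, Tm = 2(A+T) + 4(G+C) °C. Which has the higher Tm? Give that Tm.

Primer R, 48°C

Primer F: A+T=10, G+C=5 → Tm = 2(10)+4(5) = 40°C
Primer R: A+T=10, G+C=7 → Tm = 2(10)+4(7) = 48°C
40°C vs 48°C → primer R is higher.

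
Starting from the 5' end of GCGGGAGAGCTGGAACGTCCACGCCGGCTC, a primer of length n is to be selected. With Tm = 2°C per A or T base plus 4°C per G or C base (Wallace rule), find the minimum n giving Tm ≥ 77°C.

n = 23

First 22 bases: GCGGGAGAGCTGGAACGTCCAC → Tm = 74°C (< 77°C)
First 23 bases: GCGGGAGAGCTGGAACGTCCACG → Tm = 78°C (≥ 77°C)
Each additional base adds 2°C (A/T) or 4°C (G/C), so Tm is non-decreasing in n; n = 23 is the first length to reach 77°C.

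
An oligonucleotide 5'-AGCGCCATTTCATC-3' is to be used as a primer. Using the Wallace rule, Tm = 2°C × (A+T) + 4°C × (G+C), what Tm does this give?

Base counts: A=3, G=2, C=5, T=4
AT pairs contribute 7, GC pairs contribute 7.
Tm = 4·7 + 2·7 = 28 + 14 = 42°C

42°C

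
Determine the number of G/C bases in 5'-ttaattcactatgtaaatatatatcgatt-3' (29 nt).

Scanning the sequence gives A=11, C=3, G=2, T=13.
G+C = 2 + 3 = 5

5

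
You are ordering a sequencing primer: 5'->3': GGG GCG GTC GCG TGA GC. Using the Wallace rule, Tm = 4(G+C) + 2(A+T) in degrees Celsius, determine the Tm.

G=10, T=2, A=1, C=4
AT pairs contribute 3, GC pairs contribute 14.
Tm = 2(3) + 4(14) = 6 + 56 = 62°C

62°C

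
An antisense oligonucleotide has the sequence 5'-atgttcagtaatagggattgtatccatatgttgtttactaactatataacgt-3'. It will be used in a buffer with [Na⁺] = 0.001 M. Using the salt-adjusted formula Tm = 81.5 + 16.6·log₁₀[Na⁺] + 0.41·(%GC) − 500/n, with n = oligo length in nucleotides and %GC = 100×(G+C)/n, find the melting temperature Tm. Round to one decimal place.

Length n = 52. A=16, G=9, T=21, C=6
G+C = 15, so %GC = 15/52 × 100 = 28.846%
Salt term: 16.6 × (-3) = -49.8
GC term: 0.41 × 28.846 = 11.827; length term: −500/52 = −9.615
Tm = 81.5 + (-49.8) + 11.827 − 9.615 = 33.912 → 33.9°C

33.9°C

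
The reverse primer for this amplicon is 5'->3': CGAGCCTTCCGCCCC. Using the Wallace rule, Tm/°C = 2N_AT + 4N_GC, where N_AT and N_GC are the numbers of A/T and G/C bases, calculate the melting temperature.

54°C

T=2, C=9, G=3, A=1
So N_AT = 3 and N_GC = 12.
Tm = 4·12 + 2·3 = 48 + 6 = 54°C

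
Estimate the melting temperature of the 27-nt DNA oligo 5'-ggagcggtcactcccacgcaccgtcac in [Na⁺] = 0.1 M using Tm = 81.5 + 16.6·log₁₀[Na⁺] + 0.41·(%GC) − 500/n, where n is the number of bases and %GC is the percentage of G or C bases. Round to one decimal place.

75.2°C

Length n = 27. Scanning the sequence gives T=3, A=5, C=12, G=7.
G+C = 19, so %GC = 19/27 × 100 = 70.37%
Salt term: 16.6 × (-1) = -16.6
GC term: 0.41 × 70.37 = 28.852; length term: −500/27 = −18.519
Tm = 81.5 + (-16.6) + 28.852 − 18.519 = 75.233 → 75.2°C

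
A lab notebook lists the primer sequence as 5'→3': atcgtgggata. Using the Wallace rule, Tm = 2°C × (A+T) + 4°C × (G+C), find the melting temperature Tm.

32°C

Scanning the sequence gives T=3, G=4, C=1, A=3.
So N_AT = 6 and N_GC = 5.
Tm = 2×6 + 4×5 = 32°C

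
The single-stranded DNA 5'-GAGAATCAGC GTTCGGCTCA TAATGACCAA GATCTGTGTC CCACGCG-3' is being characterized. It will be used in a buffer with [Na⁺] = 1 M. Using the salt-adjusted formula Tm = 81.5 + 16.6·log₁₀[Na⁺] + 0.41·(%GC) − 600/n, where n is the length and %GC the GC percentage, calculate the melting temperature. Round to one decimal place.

Length n = 47. Base counts: G=12, T=10, C=13, A=12
G+C = 25, so %GC = 25/47 × 100 = 53.191%
Salt term: 16.6 × (0) = 0
GC term: 0.41 × 53.191 = 21.808; length term: −600/47 = −12.766
Tm = 81.5 + (0) + 21.808 − 12.766 = 90.542 → 90.5°C

90.5°C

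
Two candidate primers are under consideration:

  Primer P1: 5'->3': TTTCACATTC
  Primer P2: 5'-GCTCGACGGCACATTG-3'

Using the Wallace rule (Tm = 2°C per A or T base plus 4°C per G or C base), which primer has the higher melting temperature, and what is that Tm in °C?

Primer P2, 52°C

Primer P1: A+T=7, G+C=3 → Tm = 2(7)+4(3) = 26°C
Primer P2: A+T=6, G+C=10 → Tm = 2(6)+4(10) = 52°C
26°C vs 52°C → primer P2 is higher.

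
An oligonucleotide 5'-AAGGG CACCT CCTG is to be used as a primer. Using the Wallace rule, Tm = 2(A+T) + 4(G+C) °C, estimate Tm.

46°C

A=3, T=2, G=4, C=5
So N_AT = 5 and N_GC = 9.
Tm = 2×5 + 4×9 = 46°C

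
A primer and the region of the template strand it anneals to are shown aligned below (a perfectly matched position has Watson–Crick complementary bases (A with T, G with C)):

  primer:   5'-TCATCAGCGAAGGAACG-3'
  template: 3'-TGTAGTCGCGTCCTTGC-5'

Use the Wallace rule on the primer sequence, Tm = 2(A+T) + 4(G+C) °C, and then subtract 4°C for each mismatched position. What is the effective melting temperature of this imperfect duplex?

Primer base counts: A=6, T=2, G=5, C=4 → A+T=8, G+C=9
Perfect-match Tm = 2(8) + 4(9) = 16 + 36 = 52°C
Mismatches (positions where the bases are not complementary): 2 (at positions 1, 10)
Effective Tm = 52 − 2×4 = 52 − 8 = 44°C

44°C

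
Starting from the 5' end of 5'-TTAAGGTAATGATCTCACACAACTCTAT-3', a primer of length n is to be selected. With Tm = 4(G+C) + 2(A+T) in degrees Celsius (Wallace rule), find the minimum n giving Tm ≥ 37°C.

First 14 bases: TTAAGGTAATGATC → Tm = 36°C (< 37°C)
First 15 bases: TTAAGGTAATGATCT → Tm = 38°C (≥ 37°C)
Each additional base adds 2°C (A/T) or 4°C (G/C), so Tm is non-decreasing in n; n = 15 is the first length to reach 37°C.

n = 15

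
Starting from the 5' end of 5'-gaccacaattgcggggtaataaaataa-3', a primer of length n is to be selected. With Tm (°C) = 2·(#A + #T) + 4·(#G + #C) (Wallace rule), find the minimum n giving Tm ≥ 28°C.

n = 10

First 9 bases: GACCACAAT → Tm = 26°C (< 28°C)
First 10 bases: GACCACAATT → Tm = 28°C (≥ 28°C)
Each additional base adds 2°C (A/T) or 4°C (G/C), so Tm is non-decreasing in n; n = 10 is the first length to reach 28°C.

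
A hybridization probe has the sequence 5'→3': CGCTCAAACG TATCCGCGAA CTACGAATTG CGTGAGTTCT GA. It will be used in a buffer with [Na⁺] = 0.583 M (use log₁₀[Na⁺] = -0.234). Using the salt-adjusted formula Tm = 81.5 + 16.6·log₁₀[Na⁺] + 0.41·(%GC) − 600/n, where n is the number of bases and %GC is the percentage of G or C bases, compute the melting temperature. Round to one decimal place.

Length n = 42. Base counts: C=11, G=10, T=10, A=11
G+C = 21, so %GC = 21/42 × 100 = 50%
Salt term: 16.6 × (-0.234) = -3.884
GC term: 0.41 × 50 = 20.5; length term: −600/42 = −14.286
Tm = 81.5 + (-3.884) + 20.5 − 14.286 = 83.83 → 83.8°C

83.8°C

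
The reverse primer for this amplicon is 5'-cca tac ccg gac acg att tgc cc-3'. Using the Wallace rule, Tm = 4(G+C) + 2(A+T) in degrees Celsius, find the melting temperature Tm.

74°C

Base counts: G=4, T=4, C=10, A=5
A+T = 9, G+C = 14
Tm = 4·14 + 2·9 = 56 + 18 = 74°C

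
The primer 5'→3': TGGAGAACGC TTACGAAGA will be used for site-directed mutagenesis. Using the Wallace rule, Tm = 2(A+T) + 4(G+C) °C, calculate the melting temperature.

Scanning the sequence gives C=3, A=7, G=6, T=3.
AT pairs contribute 10, GC pairs contribute 9.
Tm = 4·9 + 2·10 = 36 + 20 = 56°C

56°C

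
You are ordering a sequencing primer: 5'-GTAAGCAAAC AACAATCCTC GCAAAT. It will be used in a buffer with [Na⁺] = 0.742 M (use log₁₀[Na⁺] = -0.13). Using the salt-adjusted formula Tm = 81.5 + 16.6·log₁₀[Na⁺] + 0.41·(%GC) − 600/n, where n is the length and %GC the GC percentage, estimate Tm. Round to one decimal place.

Length n = 26. A=12, G=3, T=4, C=7
G+C = 10, so %GC = 10/26 × 100 = 38.462%
Salt term: 16.6 × (-0.13) = -2.158
GC term: 0.41 × 38.462 = 15.769; length term: −600/26 = −23.077
Tm = 81.5 + (-2.158) + 15.769 − 23.077 = 72.034 → 72.0°C

72.0°C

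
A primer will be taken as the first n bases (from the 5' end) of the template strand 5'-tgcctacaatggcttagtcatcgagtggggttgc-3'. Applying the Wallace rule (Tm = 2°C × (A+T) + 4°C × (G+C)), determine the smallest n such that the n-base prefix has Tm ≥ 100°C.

n = 33

First 32 bases: TGCCTACAATGGCTTAGTCATCGAGTGGGGTT → Tm = 96°C (< 100°C)
First 33 bases: TGCCTACAATGGCTTAGTCATCGAGTGGGGTTG → Tm = 100°C (≥ 100°C)
Since every base adds ≥2°C, Tm only increases with n, so the threshold is first crossed at n = 33.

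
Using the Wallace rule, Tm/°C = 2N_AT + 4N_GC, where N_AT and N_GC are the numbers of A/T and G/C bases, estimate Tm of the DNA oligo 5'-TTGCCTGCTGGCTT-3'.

Scanning the sequence gives G=4, A=0, C=4, T=6.
AT pairs contribute 6, GC pairs contribute 8.
Tm = 2(6) + 4(8) = 12 + 32 = 44°C

44°C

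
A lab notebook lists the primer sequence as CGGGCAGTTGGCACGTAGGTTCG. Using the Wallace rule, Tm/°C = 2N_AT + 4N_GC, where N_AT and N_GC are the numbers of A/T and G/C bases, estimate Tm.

76°C

Base counts: C=5, T=5, G=10, A=3
A+T = 8, G+C = 15
Tm = 2(8) + 4(15) = 16 + 60 = 76°C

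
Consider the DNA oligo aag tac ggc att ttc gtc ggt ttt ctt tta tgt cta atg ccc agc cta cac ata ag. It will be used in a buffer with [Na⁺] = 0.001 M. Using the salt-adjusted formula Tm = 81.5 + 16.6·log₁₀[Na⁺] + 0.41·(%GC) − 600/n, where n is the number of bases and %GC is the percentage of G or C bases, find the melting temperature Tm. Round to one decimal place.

37.8°C

Length n = 56. Base counts: T=20, C=13, G=10, A=13
G+C = 23, so %GC = 23/56 × 100 = 41.071%
Salt term: 16.6 × (-3) = -49.8
GC term: 0.41 × 41.071 = 16.839; length term: −600/56 = −10.714
Tm = 81.5 + (-49.8) + 16.839 − 10.714 = 37.825 → 37.8°C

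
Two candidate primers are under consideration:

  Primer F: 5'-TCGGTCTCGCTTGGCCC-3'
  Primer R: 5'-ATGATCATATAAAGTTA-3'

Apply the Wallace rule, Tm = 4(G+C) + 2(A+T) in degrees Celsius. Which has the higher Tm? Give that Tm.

Primer F: A+T=5, G+C=12 → Tm = 2(5)+4(12) = 58°C
Primer R: A+T=14, G+C=3 → Tm = 2(14)+4(3) = 40°C
58°C vs 40°C → primer F is higher.

Primer F, 58°C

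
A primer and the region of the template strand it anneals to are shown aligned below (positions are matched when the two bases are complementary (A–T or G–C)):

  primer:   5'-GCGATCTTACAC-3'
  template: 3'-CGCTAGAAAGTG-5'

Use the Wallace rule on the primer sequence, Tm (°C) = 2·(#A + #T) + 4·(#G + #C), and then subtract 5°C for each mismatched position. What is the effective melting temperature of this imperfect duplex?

31°C

Primer base counts: A=3, T=3, G=2, C=4 → A+T=6, G+C=6
Perfect-match Tm = 2(6) + 4(6) = 12 + 24 = 36°C
Mismatches (positions where the bases are not complementary): 1 (at position 9)
Effective Tm = 36 − 1×5 = 36 − 5 = 31°C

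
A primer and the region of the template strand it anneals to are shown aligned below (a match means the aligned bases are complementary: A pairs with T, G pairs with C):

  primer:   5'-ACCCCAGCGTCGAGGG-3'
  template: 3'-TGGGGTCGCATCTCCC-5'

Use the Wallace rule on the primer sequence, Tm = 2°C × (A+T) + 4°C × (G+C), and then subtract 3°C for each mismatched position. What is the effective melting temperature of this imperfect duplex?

53°C

Primer base counts: A=3, T=1, G=6, C=6 → A+T=4, G+C=12
Perfect-match Tm = 2(4) + 4(12) = 8 + 48 = 56°C
Mismatches (positions where the bases are not complementary): 1 (at position 11)
Effective Tm = 56 − 1×3 = 56 − 3 = 53°C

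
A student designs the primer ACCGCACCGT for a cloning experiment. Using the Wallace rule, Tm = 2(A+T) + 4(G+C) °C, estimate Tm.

34°C

Base counts: C=5, T=1, A=2, G=2
AT pairs contribute 3, GC pairs contribute 7.
Tm = 4·7 + 2·3 = 28 + 6 = 34°C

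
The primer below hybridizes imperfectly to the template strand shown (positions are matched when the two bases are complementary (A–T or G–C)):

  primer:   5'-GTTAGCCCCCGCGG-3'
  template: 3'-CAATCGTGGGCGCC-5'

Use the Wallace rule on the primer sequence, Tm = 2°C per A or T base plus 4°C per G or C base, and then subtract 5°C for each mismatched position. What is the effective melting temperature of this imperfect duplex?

Primer base counts: A=1, T=2, G=5, C=6 → A+T=3, G+C=11
Perfect-match Tm = 2(3) + 4(11) = 6 + 44 = 50°C
Mismatches (positions where the bases are not complementary): 1 (at position 7)
Effective Tm = 50 − 1×5 = 50 − 5 = 45°C

45°C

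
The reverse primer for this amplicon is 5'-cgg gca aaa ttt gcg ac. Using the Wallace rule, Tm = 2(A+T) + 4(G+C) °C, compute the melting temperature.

52°C

Base counts: C=4, A=5, G=5, T=3
So N_AT = 8 and N_GC = 9.
Tm = 2(8) + 4(9) = 16 + 36 = 52°C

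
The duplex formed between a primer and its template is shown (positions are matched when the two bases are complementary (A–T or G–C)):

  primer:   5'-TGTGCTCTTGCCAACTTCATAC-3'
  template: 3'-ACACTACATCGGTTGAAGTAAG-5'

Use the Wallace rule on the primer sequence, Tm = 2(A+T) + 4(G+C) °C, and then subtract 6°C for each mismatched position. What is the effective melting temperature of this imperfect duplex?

Primer base counts: A=4, T=8, G=3, C=7 → A+T=12, G+C=10
Perfect-match Tm = 2(12) + 4(10) = 24 + 40 = 64°C
Mismatches (positions where the bases are not complementary): 4 (at positions 5, 7, 9, 21)
Effective Tm = 64 − 4×6 = 64 − 24 = 40°C

40°C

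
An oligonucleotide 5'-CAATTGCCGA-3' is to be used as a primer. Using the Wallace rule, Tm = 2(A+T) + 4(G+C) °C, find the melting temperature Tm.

30°C

Base counts: T=2, A=3, G=2, C=3
So N_AT = 5 and N_GC = 5.
Tm = 4·5 + 2·5 = 20 + 10 = 30°C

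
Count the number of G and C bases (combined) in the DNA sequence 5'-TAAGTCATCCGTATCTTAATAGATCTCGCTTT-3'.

11

G=4, A=8, T=13, C=7
Total G or C: 4 + 7 = 11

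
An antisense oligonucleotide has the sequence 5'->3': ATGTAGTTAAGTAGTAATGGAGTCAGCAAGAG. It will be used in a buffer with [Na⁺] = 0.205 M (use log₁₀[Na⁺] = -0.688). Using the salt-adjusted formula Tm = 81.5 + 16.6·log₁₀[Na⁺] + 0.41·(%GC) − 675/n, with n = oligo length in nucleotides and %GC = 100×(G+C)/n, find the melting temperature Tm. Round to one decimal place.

64.4°C

Length n = 32. Scanning the sequence gives T=8, C=2, G=10, A=12.
G+C = 12, so %GC = 12/32 × 100 = 37.5%
Salt term: 16.6 × (-0.688) = -11.421
GC term: 0.41 × 37.5 = 15.375; length term: −675/32 = −21.094
Tm = 81.5 + (-11.421) + 15.375 − 21.094 = 64.36 → 64.4°C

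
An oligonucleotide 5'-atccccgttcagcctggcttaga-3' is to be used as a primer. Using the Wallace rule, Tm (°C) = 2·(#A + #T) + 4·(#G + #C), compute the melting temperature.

T=6, A=4, C=8, G=5
AT pairs contribute 10, GC pairs contribute 13.
Tm = 2×10 + 4×13 = 72°C

72°C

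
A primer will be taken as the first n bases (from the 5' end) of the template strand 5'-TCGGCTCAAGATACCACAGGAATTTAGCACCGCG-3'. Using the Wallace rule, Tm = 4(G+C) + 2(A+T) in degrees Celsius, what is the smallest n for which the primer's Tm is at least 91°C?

n = 31

First 30 bases: TCGGCTCAAGATACCACAGGAATTTAGCAC → Tm = 88°C (< 91°C)
First 31 bases: TCGGCTCAAGATACCACAGGAATTTAGCACC → Tm = 92°C (≥ 91°C)
Each additional base adds 2°C (A/T) or 4°C (G/C), so Tm is non-decreasing in n; n = 31 is the first length to reach 91°C.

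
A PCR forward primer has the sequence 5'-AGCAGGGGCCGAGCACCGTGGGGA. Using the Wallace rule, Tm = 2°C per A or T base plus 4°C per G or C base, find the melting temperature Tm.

84°C

G=12, C=6, T=1, A=5
A+T = 6, G+C = 18
Tm = 4·18 + 2·6 = 72 + 12 = 84°C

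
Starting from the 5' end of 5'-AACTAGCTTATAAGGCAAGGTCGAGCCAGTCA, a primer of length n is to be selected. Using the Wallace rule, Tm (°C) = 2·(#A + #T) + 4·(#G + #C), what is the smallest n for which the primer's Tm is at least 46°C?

n = 17

First 16 bases: AACTAGCTTATAAGGC → Tm = 44°C (< 46°C)
First 17 bases: AACTAGCTTATAAGGCA → Tm = 46°C (≥ 46°C)
Since every base adds ≥2°C, Tm only increases with n, so the threshold is first crossed at n = 17.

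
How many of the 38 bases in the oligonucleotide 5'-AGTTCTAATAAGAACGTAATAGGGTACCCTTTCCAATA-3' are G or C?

Base counts: A=14, T=11, C=7, G=6
Total G or C: 6 + 7 = 13

13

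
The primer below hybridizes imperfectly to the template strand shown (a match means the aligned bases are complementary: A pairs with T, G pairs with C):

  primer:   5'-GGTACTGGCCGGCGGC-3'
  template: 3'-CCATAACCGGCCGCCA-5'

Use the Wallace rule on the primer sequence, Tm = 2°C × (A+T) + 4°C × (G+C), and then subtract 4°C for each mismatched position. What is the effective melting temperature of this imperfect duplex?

50°C

Primer base counts: A=1, T=2, G=8, C=5 → A+T=3, G+C=13
Perfect-match Tm = 2(3) + 4(13) = 6 + 52 = 58°C
Mismatches (positions where the bases are not complementary): 2 (at positions 5, 16)
Effective Tm = 58 − 2×4 = 58 − 8 = 50°C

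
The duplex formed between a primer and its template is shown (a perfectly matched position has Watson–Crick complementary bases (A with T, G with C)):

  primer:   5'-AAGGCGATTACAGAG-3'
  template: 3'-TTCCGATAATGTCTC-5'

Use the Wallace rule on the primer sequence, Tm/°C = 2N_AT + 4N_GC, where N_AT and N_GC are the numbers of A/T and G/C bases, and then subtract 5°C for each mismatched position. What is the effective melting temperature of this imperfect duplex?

Primer base counts: A=6, T=2, G=5, C=2 → A+T=8, G+C=7
Perfect-match Tm = 2(8) + 4(7) = 16 + 28 = 44°C
Mismatches (positions where the bases are not complementary): 1 (at position 6)
Effective Tm = 44 − 1×5 = 44 − 5 = 39°C

39°C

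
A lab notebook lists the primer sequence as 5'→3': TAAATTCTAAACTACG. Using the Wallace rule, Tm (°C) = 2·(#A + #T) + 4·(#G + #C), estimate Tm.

Scanning the sequence gives G=1, T=5, A=7, C=3.
AT pairs contribute 12, GC pairs contribute 4.
Tm = 2×12 + 4×4 = 40°C

40°C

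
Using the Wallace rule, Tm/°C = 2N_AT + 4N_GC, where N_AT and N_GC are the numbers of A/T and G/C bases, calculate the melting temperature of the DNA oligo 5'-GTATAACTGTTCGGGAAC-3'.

Base counts: C=3, A=5, G=5, T=5
A+T = 10, G+C = 8
Tm = 2(10) + 4(8) = 20 + 32 = 52°C

52°C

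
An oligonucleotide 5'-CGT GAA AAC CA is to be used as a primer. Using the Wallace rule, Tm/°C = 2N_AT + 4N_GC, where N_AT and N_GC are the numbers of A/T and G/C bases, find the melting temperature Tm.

32°C

C=3, T=1, G=2, A=5
So N_AT = 6 and N_GC = 5.
Tm = 4·5 + 2·6 = 20 + 12 = 32°C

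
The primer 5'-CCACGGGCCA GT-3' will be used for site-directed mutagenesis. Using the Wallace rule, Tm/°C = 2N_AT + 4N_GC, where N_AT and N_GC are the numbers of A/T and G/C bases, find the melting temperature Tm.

42°C

Scanning the sequence gives C=5, T=1, A=2, G=4.
A+T = 3, G+C = 9
Tm = 2×3 + 4×9 = 42°C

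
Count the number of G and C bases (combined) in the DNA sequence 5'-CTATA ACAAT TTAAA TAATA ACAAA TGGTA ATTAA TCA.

T=12, A=20, C=4, G=2
G+C = 2 + 4 = 6

6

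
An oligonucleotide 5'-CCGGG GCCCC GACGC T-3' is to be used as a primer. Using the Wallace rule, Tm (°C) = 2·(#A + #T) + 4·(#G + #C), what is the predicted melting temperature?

60°C

Scanning the sequence gives G=6, T=1, A=1, C=8.
AT pairs contribute 2, GC pairs contribute 14.
Tm = 4·14 + 2·2 = 56 + 4 = 60°C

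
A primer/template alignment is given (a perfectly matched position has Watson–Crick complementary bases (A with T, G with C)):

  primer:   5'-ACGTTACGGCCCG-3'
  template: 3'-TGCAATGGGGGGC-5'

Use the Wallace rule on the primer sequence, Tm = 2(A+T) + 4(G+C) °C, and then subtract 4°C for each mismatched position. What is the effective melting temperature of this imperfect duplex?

Primer base counts: A=2, T=2, G=4, C=5 → A+T=4, G+C=9
Perfect-match Tm = 2(4) + 4(9) = 8 + 36 = 44°C
Mismatches (positions where the bases are not complementary): 2 (at positions 8, 9)
Effective Tm = 44 − 2×4 = 44 − 8 = 36°C

36°C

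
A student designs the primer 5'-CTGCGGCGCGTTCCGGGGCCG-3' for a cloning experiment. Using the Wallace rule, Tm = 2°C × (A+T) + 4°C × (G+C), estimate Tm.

Base counts: A=0, G=10, T=3, C=8
AT pairs contribute 3, GC pairs contribute 18.
Tm = 4·18 + 2·3 = 72 + 6 = 78°C

78°C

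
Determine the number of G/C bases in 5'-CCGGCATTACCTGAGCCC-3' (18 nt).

Counting bases: T=3, C=8, G=4, A=3
G+C = 4 + 8 = 12

12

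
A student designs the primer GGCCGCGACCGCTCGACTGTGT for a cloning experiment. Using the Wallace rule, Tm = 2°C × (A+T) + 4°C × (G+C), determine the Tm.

Scanning the sequence gives A=2, G=8, T=4, C=8.
A+T = 6, G+C = 16
Tm = 4·16 + 2·6 = 64 + 12 = 76°C

76°C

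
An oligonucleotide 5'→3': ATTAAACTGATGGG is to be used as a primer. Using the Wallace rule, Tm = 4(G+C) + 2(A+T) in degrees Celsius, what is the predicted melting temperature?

38°C

Counting bases: C=1, T=4, A=5, G=4
AT pairs contribute 9, GC pairs contribute 5.
Tm = 2(9) + 4(5) = 18 + 20 = 38°C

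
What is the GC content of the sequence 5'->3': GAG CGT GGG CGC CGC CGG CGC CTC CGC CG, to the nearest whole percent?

90%

Base counts: C=13, G=13, T=2, A=1
G+C = 13 + 13 = 26 out of 29 bases
%GC = 26/29 × 100 = 89.66% ≈ 90%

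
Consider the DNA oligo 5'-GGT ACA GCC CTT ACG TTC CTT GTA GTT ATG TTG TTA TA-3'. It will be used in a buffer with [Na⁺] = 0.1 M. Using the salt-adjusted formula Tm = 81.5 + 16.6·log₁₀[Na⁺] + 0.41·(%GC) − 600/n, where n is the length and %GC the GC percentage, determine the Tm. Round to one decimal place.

Length n = 38. Base counts: T=16, A=7, C=7, G=8
G+C = 15, so %GC = 15/38 × 100 = 39.474%
Salt term: 16.6 × (-1) = -16.6
GC term: 0.41 × 39.474 = 16.184; length term: −600/38 = −15.789
Tm = 81.5 + (-16.6) + 16.184 − 15.789 = 65.295 → 65.3°C

65.3°C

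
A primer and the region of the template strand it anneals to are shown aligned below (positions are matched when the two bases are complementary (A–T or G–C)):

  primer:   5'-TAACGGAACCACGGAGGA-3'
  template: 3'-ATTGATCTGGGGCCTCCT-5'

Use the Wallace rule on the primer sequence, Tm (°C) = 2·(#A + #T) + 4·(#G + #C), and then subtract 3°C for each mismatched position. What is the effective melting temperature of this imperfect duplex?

44°C

Primer base counts: A=7, T=1, G=6, C=4 → A+T=8, G+C=10
Perfect-match Tm = 2(8) + 4(10) = 16 + 40 = 56°C
Mismatches (positions where the bases are not complementary): 4 (at positions 5, 6, 7, 11)
Effective Tm = 56 − 4×3 = 56 − 12 = 44°C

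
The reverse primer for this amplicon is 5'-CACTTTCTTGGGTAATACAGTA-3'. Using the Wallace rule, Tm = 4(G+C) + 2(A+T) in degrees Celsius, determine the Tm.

60°C

Scanning the sequence gives A=6, C=4, G=4, T=8.
A+T = 14, G+C = 8
Tm = 2×14 + 4×8 = 60°C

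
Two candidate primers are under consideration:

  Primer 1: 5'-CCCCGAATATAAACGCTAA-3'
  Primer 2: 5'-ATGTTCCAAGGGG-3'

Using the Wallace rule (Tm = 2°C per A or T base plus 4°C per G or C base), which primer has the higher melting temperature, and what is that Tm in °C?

Primer 1, 54°C

Primer 1: A+T=11, G+C=8 → Tm = 2(11)+4(8) = 54°C
Primer 2: A+T=6, G+C=7 → Tm = 2(6)+4(7) = 40°C
54°C vs 40°C → primer 1 is higher.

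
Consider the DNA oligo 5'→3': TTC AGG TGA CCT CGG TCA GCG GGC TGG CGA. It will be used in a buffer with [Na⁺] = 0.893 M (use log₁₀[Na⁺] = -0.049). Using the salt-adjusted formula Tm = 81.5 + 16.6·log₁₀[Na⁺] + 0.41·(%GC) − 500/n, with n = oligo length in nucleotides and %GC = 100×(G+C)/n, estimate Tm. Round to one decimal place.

91.4°C

Length n = 30. Base counts: G=12, C=8, A=4, T=6
G+C = 20, so %GC = 20/30 × 100 = 66.667%
Salt term: 16.6 × (-0.049) = -0.813
GC term: 0.41 × 66.667 = 27.333; length term: −500/30 = −16.667
Tm = 81.5 + (-0.813) + 27.333 − 16.667 = 91.353 → 91.4°C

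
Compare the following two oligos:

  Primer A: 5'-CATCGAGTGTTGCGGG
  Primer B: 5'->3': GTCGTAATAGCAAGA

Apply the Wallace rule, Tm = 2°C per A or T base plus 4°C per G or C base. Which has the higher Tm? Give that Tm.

Primer A: A+T=6, G+C=10 → Tm = 2(6)+4(10) = 52°C
Primer B: A+T=9, G+C=6 → Tm = 2(9)+4(6) = 42°C
52°C vs 42°C → primer A is higher.

Primer A, 52°C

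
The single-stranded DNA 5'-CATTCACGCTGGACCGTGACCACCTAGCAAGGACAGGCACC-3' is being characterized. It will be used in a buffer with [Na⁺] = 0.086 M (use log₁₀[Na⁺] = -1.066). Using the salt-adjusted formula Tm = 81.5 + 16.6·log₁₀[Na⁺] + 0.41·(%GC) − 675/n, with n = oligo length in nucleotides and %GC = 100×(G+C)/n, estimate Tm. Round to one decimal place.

72.3°C

Length n = 41. Counting bases: C=15, T=5, G=10, A=11
G+C = 25, so %GC = 25/41 × 100 = 60.976%
Salt term: 16.6 × (-1.066) = -17.696
GC term: 0.41 × 60.976 = 25; length term: −675/41 = −16.463
Tm = 81.5 + (-17.696) + 25 − 16.463 = 72.341 → 72.3°C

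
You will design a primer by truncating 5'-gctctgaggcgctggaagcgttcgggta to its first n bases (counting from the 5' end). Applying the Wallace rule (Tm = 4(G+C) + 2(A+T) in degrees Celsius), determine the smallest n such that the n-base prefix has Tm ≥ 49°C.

n = 15

First 14 bases: GCTCTGAGGCGCTG → Tm = 48°C (< 49°C)
First 15 bases: GCTCTGAGGCGCTGG → Tm = 52°C (≥ 49°C)
Each additional base adds 2°C (A/T) or 4°C (G/C), so Tm is non-decreasing in n; n = 15 is the first length to reach 49°C.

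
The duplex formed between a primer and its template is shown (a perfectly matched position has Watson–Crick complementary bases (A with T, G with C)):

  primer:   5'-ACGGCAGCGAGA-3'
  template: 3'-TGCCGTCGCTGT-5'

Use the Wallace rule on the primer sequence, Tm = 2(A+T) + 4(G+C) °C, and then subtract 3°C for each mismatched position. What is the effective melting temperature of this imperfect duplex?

37°C

Primer base counts: A=4, T=0, G=5, C=3 → A+T=4, G+C=8
Perfect-match Tm = 2(4) + 4(8) = 8 + 32 = 40°C
Mismatches (positions where the bases are not complementary): 1 (at position 11)
Effective Tm = 40 − 1×3 = 40 − 3 = 37°C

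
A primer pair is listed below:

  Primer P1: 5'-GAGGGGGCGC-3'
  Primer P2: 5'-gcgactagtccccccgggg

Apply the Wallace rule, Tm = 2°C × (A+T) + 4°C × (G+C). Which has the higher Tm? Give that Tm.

Primer P1: A+T=1, G+C=9 → Tm = 2(1)+4(9) = 38°C
Primer P2: A+T=4, G+C=15 → Tm = 2(4)+4(15) = 68°C
38°C vs 68°C → primer P2 is higher.

Primer P2, 68°C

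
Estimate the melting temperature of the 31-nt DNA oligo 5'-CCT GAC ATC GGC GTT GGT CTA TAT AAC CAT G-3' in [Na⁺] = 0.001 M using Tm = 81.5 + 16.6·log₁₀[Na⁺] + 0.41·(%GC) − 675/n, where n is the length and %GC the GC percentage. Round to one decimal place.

29.8°C

Length n = 31. C=8, T=9, A=7, G=7
G+C = 15, so %GC = 15/31 × 100 = 48.387%
Salt term: 16.6 × (-3) = -49.8
GC term: 0.41 × 48.387 = 19.839; length term: −675/31 = −21.774
Tm = 81.5 + (-49.8) + 19.839 − 21.774 = 29.765 → 29.8°C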